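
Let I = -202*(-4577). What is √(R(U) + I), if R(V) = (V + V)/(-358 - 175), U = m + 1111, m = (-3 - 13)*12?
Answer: 2*√65663660413/533 ≈ 961.54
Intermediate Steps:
m = -192 (m = -16*12 = -192)
U = 919 (U = -192 + 1111 = 919)
R(V) = -2*V/533 (R(V) = (2*V)/(-533) = (2*V)*(-1/533) = -2*V/533)
I = 924554
√(R(U) + I) = √(-2/533*919 + 924554) = √(-1838/533 + 924554) = √(492785444/533) = 2*√65663660413/533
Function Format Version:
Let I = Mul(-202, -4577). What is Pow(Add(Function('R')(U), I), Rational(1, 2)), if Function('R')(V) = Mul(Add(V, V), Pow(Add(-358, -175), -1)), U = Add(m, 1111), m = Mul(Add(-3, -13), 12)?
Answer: Mul(Rational(2, 533), Pow(65663660413, Rational(1, 2))) ≈ 961.54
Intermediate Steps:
m = -192 (m = Mul(-16, 12) = -192)
U = 919 (U = Add(-192, 1111) = 919)
Function('R')(V) = Mul(Rational(-2, 533), V) (Function('R')(V) = Mul(Mul(2, V), Pow(-533, -1)) = Mul(Mul(2, V), Rational(-1, 533)) = Mul(Rational(-2, 533), V))
I = 924554
Pow(Add(Function('R')(U), I), Rational(1, 2)) = Pow(Add(Mul(Rational(-2, 533), 919), 924554), Rational(1, 2)) = Pow(Add(Rational(-1838, 533), 924554), Rational(1, 2)) = Pow(Rational(492785444, 533), Rational(1, 2)) = Mul(Rational(2, 533), Pow(65663660413, Rational(1, 2)))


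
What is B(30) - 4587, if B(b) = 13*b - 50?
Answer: -4247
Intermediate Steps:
B(b) = -50 + 13*b
B(30) - 4587 = (-50 + 13*30) - 4587 = (-50 + 390) - 4587 = 340 - 4587 = -4247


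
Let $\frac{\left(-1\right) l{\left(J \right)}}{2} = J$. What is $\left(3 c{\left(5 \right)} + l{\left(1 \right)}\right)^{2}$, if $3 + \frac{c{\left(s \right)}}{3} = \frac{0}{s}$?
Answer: $841$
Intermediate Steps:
$l{\left(J \right)} = - 2 J$
$c{\left(s \right)} = -9$ ($c{\left(s \right)} = -9 + 3 \frac{0}{s} = -9 + 3 \cdot 0 = -9 + 0 = -9$)
$\left(3 c{\left(5 \right)} + l{\left(1 \right)}\right)^{2} = \left(3 \left(-9\right) - 2\right)^{2} = \left(-27 - 2\right)^{2} = \left(-29\right)^{2} = 841$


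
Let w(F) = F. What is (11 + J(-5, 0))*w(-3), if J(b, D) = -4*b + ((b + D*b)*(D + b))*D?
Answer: -93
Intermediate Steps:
J(b, D) = -4*b + D*(D + b)*(b + D*b) (J(b, D) = -4*b + ((D + b)*(b + D*b))*D = -4*b + D*(D + b)*(b + D*b))
(11 + J(-5, 0))*w(-3) = (11 - 5*(-4 + 0² + 0³ + 0*(-5) - 5*0²))*(-3) = (11 - 5*(-4 + 0 + 0 + 0 - 5*0))*(-3) = (11 - 5*(-4 + 0 + 0 + 0 + 0))*(-3) = (11 - 5*(-4))*(-3) = (11 + 20)*(-3) = 31*(-3) = -93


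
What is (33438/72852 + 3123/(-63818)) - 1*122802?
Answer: -23789067393716/193719539 ≈ -1.2280e+5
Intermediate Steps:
(33438/72852 + 3123/(-63818)) - 1*122802 = (33438*(1/72852) + 3123*(-1/63818)) - 122802 = (5573/12142 - 3123/63818) - 122802 = 79434562/193719539 - 122802 = -23789067393716/193719539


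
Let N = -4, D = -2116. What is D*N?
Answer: 8464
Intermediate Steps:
D*N = -2116*(-4) = 8464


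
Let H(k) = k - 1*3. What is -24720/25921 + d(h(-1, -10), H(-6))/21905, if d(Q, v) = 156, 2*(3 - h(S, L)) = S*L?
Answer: -41342148/43676885 ≈ -0.94655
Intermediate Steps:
H(k) = -3 + k (H(k) = k - 3 = -3 + k)
h(S, L) = 3 - L*S/2 (h(S, L) = 3 - S*L/2 = 3 - L*S/2)
-24720/25921 + d(h(-1, -10), H(-6))/21905 = -24720/25921 + 156/21905 = -24720*1/25921 + 156*(1/21905) = -24720/25921 + 12/1685 = -41342148/43676885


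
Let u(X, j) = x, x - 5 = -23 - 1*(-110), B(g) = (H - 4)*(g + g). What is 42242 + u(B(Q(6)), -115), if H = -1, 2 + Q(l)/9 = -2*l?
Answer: 42334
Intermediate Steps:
Q(l) = -18 - 18*l (Q(l) = -18 + 9*(-2*l) = -18 - 18*l)
B(g) = -10*g (B(g) = (-1 - 4)*(g + g) = -10*g)
x = 92 (x = 5 + (-23 - 1*(-110)) = 5 + (-23 + 110) = 5 + 87 = 92)
u(X, j) = 92
42242 + u(B(Q(6)), -115) = 42242 + 92 = 42334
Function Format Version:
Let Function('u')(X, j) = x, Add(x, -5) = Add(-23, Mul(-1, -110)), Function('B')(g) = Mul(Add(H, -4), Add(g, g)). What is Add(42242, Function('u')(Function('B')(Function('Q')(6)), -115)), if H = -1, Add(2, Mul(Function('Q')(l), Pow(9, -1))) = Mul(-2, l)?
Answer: 42334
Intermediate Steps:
Function('Q')(l) = Add(-18, Mul(-18, l)) (Function('Q')(l) = Add(-18, Mul(9, Mul(-2, l))) = Add(-18, Mul(-18, l)))
Function('B')(g) = Mul(-10, g) (Function('B')(g) = Mul(Add(-1, -4), Add(g, g)) = Mul(-5, Mul(2, g)) = Mul(-10, g))
x = 92 (x = Add(5, Add(-23, Mul(-1, -110))) = Add(5, Add(-23, 110)) = Add(5, 87) = 92)
Function('u')(X, j) = 92
Add(42242, Function('u')(Function('B')(Function('Q')(6)), -115)) = Add(42242, 92) = 42334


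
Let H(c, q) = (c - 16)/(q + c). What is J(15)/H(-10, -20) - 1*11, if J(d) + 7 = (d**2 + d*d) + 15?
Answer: 6727/13 ≈ 517.46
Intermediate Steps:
J(d) = 8 + 2*d**2 (J(d) = -7 + ((d**2 + d*d) + 15) = -7 + ((d**2 + d**2) + 15) = -7 + (2*d**2 + 15) = -7 + (15 + 2*d**2) = 8 + 2*d**2)
H(c, q) = (-16 + c)/(c + q)
J(15)/H(-10, -20) - 1*11 = (8 + 2*15**2)/(((-16 - 10)/(-10 - 20))) - 1*11 = (8 + 2*225)/((-26/(-30))) - 11 = (8 + 450)/((-1/30*(-26))) - 11 = 458/(13/15) - 11 = 458*(15/13) - 11 = 6870/13 - 11 = 6727/13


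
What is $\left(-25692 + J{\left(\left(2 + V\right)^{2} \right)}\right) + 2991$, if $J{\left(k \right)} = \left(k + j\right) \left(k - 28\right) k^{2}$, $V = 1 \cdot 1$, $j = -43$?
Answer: $29625$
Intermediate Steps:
$V = 1$
$J{\left(k \right)} = k^{2} \left(-43 + k\right) \left(-28 + k\right)$ ($J{\left(k \right)} = \left(k - 43\right) \left(k - 28\right) k^{2} = \left(-43 + k\right) \left(-28 + k\right) k^{2} = k^{2} \left(-43 + k\right) \left(-28 + k\right)$)
$\left(-25692 + J{\left(\left(2 + V\right)^{2} \right)}\right) + 2991 = \left(-25692 + \left(\left(2 + 1\right)^{2}\right)^{2} \left(1204 + \left(\left(2 + 1\right)^{2}\right)^{2} - 71 \left(2 + 1\right)^{2}\right)\right) + 2991 = \left(-25692 + \left(3^{2}\right)^{2} \left(1204 + \left(3^{2}\right)^{2} - 71 \cdot 3^{2}\right)\right) + 2991 = \left(-25692 + 9^{2} \left(1204 + 9^{2} - 639\right)\right) + 2991 = \left(-25692 + 81 \left(1204 + 81 - 639\right)\right) + 2991 = \left(-25692 + 81 \cdot 646\right) + 2991 = \left(-25692 + 52326\right) + 2991 = 26634 + 2991 = 29625$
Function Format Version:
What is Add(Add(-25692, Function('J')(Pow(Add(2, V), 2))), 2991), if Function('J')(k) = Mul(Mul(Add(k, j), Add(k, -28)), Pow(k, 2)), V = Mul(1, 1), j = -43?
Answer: 29625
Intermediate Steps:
V = 1
Function('J')(k) = Mul(Pow(k, 2), Add(-43, k), Add(-28, k)) (Function('J')(k) = Mul(Mul(Add(k, -43), Add(k, -28)), Pow(k, 2)) = Mul(Mul(Add(-43, k), Add(-28, k)), Pow(k, 2)) = Mul(Pow(k, 2), Add(-43, k), Add(-28, k)))
Add(Add(-25692, Function('J')(Pow(Add(2, V), 2))), 2991) = Add(Add(-25692, Mul(Pow(Pow(Add(2, 1), 2), 2), Add(1204, Pow(Pow(Add(2, 1), 2), 2), Mul(-71, Pow(Add(2, 1), 2))))), 2991) = Add(Add(-25692, Mul(Pow(Pow(3, 2), 2), Add(1204, Pow(Pow(3, 2), 2), Mul(-71, Pow(3, 2))))), 2991) = Add(Add(-25692, Mul(Pow(9, 2), Add(1204, Pow(9, 2), Mul(-71, 9)))), 2991) = Add(Add(-25692, Mul(81, Add(1204, 81, -639))), 2991) = Add(Add(-25692, Mul(81, 646)), 2991) = Add(Add(-25692, 52326), 2991) = Add(26634, 2991) = 29625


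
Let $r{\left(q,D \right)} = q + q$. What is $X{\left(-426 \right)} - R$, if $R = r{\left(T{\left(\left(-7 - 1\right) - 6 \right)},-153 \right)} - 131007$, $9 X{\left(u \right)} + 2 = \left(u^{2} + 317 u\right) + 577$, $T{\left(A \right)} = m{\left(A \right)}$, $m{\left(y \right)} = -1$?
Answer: $\frac{1226090}{9} \approx 1.3623 \cdot 10^{5}$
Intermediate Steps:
$T{\left(A \right)} = -1$
$X{\left(u \right)} = \frac{575}{9} + \frac{u^{2}}{9} + \frac{317 u}{9}$ ($X{\left(u \right)} = - \frac{2}{9} + \frac{\left(u^{2} + 317 u\right) + 577}{9} = - \frac{2}{9} + \frac{577 + u^{2} + 317 u}{9} = - \frac{2}{9} + \left(\frac{577}{9} + \frac{u^{2}}{9} + \frac{317 u}{9}\right) = \frac{575}{9} + \frac{u^{2}}{9} + \frac{317 u}{9}$)
$r{\left(q,D \right)} = 2 q$
$R = -131009$ ($R = 2 \left(-1\right) - 131007 = -2 - 131007 = -131009$)
$X{\left(-426 \right)} - R = \left(\frac{575}{9} + \frac{\left(-426\right)^{2}}{9} + \frac{317}{9} \left(-426\right)\right) - -131009 = \left(\frac{575}{9} + \frac{1}{9} \cdot 181476 - \frac{45014}{3}\right) + 131009 = \left(\frac{575}{9} + 20164 - \frac{45014}{3}\right) + 131009 = \frac{47009}{9} + 131009 = \frac{1226090}{9}$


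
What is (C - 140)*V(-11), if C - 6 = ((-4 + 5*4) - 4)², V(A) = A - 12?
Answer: -230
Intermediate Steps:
V(A) = -12 + A
C = 150 (C = 6 + ((-4 + 5*4) - 4)² = 6 + ((-4 + 20) - 4)² = 6 + (16 - 4)² = 6 + 12² = 6 + 144 = 150)
(C - 140)*V(-11) = (150 - 140)*(-12 - 11) = 10*(-23) = -230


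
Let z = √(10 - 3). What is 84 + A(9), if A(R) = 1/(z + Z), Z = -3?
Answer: 165/2 - √7/2 ≈ 81.177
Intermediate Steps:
z = √7 ≈ 2.6458
A(R) = 1/(-3 + √7) (A(R) = 1/(√7 - 3) = 1/(-3 + √7))
84 + A(9) = 84 + (-3/2 - √7/2) = 165/2 - √7/2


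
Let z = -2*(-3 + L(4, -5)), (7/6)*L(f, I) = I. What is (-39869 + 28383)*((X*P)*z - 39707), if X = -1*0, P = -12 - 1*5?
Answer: 456074602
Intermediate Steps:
L(f, I) = 6*I/7
P = -17 (P = -12 - 5 = -17)
z = 102/7 (z = -2*(-3 + (6/7)*(-5)) = -2*(-3 - 30/7) = -2*(-51/7) = 102/7 ≈ 14.571)
X = 0
(-39869 + 28383)*((X*P)*z - 39707) = (-39869 + 28383)*((0*(-17))*(102/7) - 39707) = -11486*(0*(102/7) - 39707) = -11486*(0 - 39707) = -11486*(-39707) = 456074602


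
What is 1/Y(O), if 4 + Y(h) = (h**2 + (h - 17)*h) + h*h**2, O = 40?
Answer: 1/66516 ≈ 1.5034e-5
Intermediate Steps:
Y(h) = -4 + h**2 + h**3 + h*(-17 + h) (Y(h) = -4 + ((h**2 + (h - 17)*h) + h*h**2) = -4 + ((h**2 + (-17 + h)*h) + h**3) = -4 + ((h**2 + h*(-17 + h)) + h**3) = -4 + (h**2 + h**3 + h*(-17 + h)) = -4 + h**2 + h**3 + h*(-17 + h))
1/Y(O) = 1/(-4 + 40**3 - 17*40 + 2*40**2) = 1/(-4 + 64000 - 680 + 2*1600) = 1/(-4 + 64000 - 680 + 3200) = 1/66516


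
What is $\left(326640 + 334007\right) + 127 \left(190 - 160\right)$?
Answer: $664457$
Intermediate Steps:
$\left(326640 + 334007\right) + 127 \left(190 - 160\right) = 660647 + 127 \cdot 30 = 660647 + 3810 = 664457$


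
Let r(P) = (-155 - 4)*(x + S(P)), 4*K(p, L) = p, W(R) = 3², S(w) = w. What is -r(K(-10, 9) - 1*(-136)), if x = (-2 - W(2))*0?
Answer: 42453/2 ≈ 21227.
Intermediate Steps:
W(R) = 9
K(p, L) = p/4
x = 0 (x = (-2 - 1*9)*0 = (-2 - 9)*0 = -11*0 = 0)
r(P) = -159*P (r(P) = (-155 - 4)*(0 + P) = -159*P)
-r(K(-10, 9) - 1*(-136)) = -(-159)*((¼)*(-10) - 1*(-136)) = -(-159)*(-5/2 + 136) = -(-159)*267/2 = -1*(-42453/2) = 42453/2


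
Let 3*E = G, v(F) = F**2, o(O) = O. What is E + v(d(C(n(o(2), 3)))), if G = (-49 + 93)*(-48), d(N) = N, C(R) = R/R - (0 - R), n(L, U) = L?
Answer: -695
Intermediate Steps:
C(R) = 1 + R (C(R) = 1 - (-1)*R = 1 + R)
G = -2112 (G = 44*(-48) = -2112)
E = -704 (E = (1/3)*(-2112) = -704)
E + v(d(C(n(o(2), 3)))) = -704 + (1 + 2)**2 = -704 + 3**2 = -704 + 9 = -695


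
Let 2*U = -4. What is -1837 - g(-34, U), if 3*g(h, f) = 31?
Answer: -5542/3 ≈ -1847.3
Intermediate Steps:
U = -2 (U = (1/2)*(-4) = -2)
g(h, f) = 31/3 (g(h, f) = (1/3)*31 = 31/3)
-1837 - g(-34, U) = -1837 - 1*31/3 = -1837 - 31/3 = -5542/3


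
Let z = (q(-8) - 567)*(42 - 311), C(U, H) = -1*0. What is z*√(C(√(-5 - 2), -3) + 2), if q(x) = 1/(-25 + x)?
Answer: 5033528*√2/33 ≈ 2.1571e+5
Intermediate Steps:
C(U, H) = 0
z = 5033528/33 (z = (1/(-25 - 8) - 567)*(42 - 311) = (1/(-33) - 567)*(-269) = (-1/33 - 567)*(-269) = -18712/33*(-269) = 5033528/33 ≈ 1.5253e+5)
z*√(C(√(-5 - 2), -3) + 2) = 5033528*√(0 + 2)/33 = 5033528*√2/33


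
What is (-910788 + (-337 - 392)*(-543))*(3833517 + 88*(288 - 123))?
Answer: -1981512020817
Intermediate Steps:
(-910788 + (-337 - 392)*(-543))*(3833517 + 88*(288 - 123)) = (-910788 - 729*(-543))*(3833517 + 88*165) = (-910788 + 395847)*(3833517 + 14520) = -514941*3848037 = -1981512020817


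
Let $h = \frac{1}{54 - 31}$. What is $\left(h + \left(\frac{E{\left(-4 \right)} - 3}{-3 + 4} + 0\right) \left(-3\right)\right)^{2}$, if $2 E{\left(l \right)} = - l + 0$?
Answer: $\frac{4900}{529} \approx 9.2628$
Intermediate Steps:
$E{\left(l \right)} = - \frac{l}{2}$ ($E{\left(l \right)} = \frac{- l + 0}{2} = \frac{\left(-1\right) l}{2} = - \frac{l}{2}$)
$h = \frac{1}{23} \approx 0.043478$
$\left(h + \left(\frac{E{\left(-4 \right)} - 3}{-3 + 4} + 0\right) \left(-3\right)\right)^{2} = \left(\frac{1}{23} + \left(\frac{\left(- \frac{1}{2}\right) \left(-4\right) - 3}{-3 + 4} + 0\right) \left(-3\right)\right)^{2} = \left(\frac{1}{23} + \left(\frac{2 - 3}{1} + 0\right) \left(-3\right)\right)^{2} = \left(\frac{1}{23} + \left(\left(-1\right) 1 + 0\right) \left(-3\right)\right)^{2} = \left(\frac{1}{23} + \left(-1 + 0\right) \left(-3\right)\right)^{2} = \left(\frac{1}{23} - -3\right)^{2} = \left(\frac{1}{23} + 3\right)^{2} = \left(\frac{70}{23}\right)^{2} = \frac{4900}{529}$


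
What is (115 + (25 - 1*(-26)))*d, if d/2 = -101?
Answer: -33532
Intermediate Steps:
d = -202 (d = 2*(-101) = -202)
(115 + (25 - 1*(-26)))*d = (115 + (25 - 1*(-26)))*(-202) = (115 + (25 + 26))*(-202) = (115 + 51)*(-202) = 166*(-202) = -33532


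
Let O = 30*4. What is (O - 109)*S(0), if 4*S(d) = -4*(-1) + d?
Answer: 11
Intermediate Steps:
S(d) = 1 + d/4 (S(d) = (-4*(-1) + d)/4 = (4 + d)/4 = 1 + d/4)
O = 120
(O - 109)*S(0) = (120 - 109)*(1 + (1/4)*0) = 11*(1 + 0) = 11*1 = 11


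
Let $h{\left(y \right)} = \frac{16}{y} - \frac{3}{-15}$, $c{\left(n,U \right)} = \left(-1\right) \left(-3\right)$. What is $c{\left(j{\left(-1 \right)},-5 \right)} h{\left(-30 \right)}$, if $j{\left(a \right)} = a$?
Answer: $-1$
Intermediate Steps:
$c{\left(n,U \right)} = 3$
$h{\left(y \right)} = \frac{1}{5} + \frac{16}{y}$ ($h{\left(y \right)} = \frac{16}{y} - - \frac{1}{5} = \frac{16}{y} + \frac{1}{5} = \frac{1}{5} + \frac{16}{y}$)
$c{\left(j{\left(-1 \right)},-5 \right)} h{\left(-30 \right)} = 3 \frac{80 - 30}{5 \left(-30\right)} = 3 \cdot \frac{1}{5} \left(- \frac{1}{30}\right) 50 = 3 \left(- \frac{1}{3}\right) = -1$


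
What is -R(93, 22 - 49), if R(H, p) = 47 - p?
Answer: -74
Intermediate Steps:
-R(93, 22 - 49) = -(47 - (22 - 49)) = -(47 - 1*(-27)) = -(47 + 27) = -1*74 = -74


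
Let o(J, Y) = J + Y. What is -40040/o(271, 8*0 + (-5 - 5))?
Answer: -40040/261 ≈ -153.41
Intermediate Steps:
-40040/o(271, 8*0 + (-5 - 5)) = -40040/(271 + (8*0 + (-5 - 5))) = -40040/(271 + (0 - 10)) = -40040/(271 - 10) = -40040/261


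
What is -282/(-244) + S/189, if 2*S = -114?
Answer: 6565/7686 ≈ 0.85415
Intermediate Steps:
S = -57 (S = (1/2)*(-114) = -57)
-282/(-244) + S/189 = -282/(-244) - 57/189 = -282*(-1/244) - 57*1/189 = 141/122 - 19/63 = 6565/7686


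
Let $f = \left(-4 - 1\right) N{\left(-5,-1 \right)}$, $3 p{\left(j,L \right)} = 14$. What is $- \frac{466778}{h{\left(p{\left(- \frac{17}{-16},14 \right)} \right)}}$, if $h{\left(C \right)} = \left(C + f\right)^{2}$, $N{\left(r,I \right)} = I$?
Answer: $- \frac{4201002}{841} \approx -4995.3$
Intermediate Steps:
$p{\left(j,L \right)} = \frac{14}{3}$ ($p{\left(j,L \right)} = \frac{1}{3} \cdot 14 = \frac{14}{3}$)
$f = 5$ ($f = \left(-4 - 1\right) \left(-1\right) = \left(-5\right) \left(-1\right) = 5$)
$h{\left(C \right)} = \left(5 + C\right)^{2}$ ($h{\left(C \right)} = \left(C + 5\right)^{2} = \left(5 + C\right)^{2}$)
$- \frac{466778}{h{\left(p{\left(- \frac{17}{-16},14 \right)} \right)}} = - \frac{466778}{\left(5 + \frac{14}{3}\right)^{2}} = - \frac{466778}{\left(\frac{29}{3}\right)^{2}} = - \frac{466778}{\frac{841}{9}} = \left(-466778\right) \frac{9}{841} = - \frac{4201002}{841}$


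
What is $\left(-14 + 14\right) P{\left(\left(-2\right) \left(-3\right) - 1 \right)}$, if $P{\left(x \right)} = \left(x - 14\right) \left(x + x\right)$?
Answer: $0$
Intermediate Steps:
$P{\left(x \right)} = 2 x \left(-14 + x\right)$ ($P{\left(x \right)} = \left(-14 + x\right) 2 x = 2 x \left(-14 + x\right)$)
$\left(-14 + 14\right) P{\left(\left(-2\right) \left(-3\right) - 1 \right)} = \left(-14 + 14\right) 2 \left(\left(-2\right) \left(-3\right) - 1\right) \left(-14 - -5\right) = 0 \cdot 2 \left(6 - 1\right) \left(-14 + \left(6 - 1\right)\right) = 0 \cdot 2 \cdot 5 \left(-14 + 5\right) = 0 \cdot 2 \cdot 5 \left(-9\right) = 0 \left(-90\right) = 0$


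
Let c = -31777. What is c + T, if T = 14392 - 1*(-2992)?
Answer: -14393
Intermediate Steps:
T = 17384 (T = 14392 + 2992 = 17384)
c + T = -31777 + 17384 = -14393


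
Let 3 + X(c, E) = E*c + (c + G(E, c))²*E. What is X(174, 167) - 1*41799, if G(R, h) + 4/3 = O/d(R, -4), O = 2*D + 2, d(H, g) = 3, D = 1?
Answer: 5043348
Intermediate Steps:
O = 4 (O = 2*1 + 2 = 2 + 2 = 4)
G(R, h) = 0 (G(R, h) = -4/3 + 4/3 = 0)
X(c, E) = -3 + E*c + E*c² (X(c, E) = -3 + (E*c + (c + 0)²*E) = -3 + (E*c + c²*E) = -3 + (E*c + E*c²) = -3 + E*c + E*c²)
X(174, 167) - 1*41799 = (-3 + 167*174 + 167*174²) - 1*41799 = (-3 + 29058 + 167*30276) - 41799 = (-3 + 29058 + 5056092) - 41799 = 5085147 - 41799 = 5043348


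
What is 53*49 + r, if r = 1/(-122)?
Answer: 316833/122 ≈ 2597.0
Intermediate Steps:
r = -1/122 ≈ -0.0081967
53*49 + r = 53*49 - 1/122 = 2597 - 1/122 = 316833/122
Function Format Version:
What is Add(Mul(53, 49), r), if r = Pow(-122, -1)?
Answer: Rational(316833, 122) ≈ 2597.0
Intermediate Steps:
r = Rational(-1, 122) ≈ -0.0081967
Add(Mul(53, 49), r) = Add(Mul(53, 49), Rational(-1, 122)) = Add(2597, Rational(-1, 122)) = Rational(316833, 122)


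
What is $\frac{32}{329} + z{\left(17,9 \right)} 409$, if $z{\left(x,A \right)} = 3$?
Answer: $\frac{403715}{329} \approx 1227.1$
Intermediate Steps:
$\frac{32}{329} + z{\left(17,9 \right)} 409 = \frac{32}{329} + 3 \cdot 409 = 32 \cdot \frac{1}{329} + 1227 = \frac{32}{329} + 1227 = \frac{403715}{329}$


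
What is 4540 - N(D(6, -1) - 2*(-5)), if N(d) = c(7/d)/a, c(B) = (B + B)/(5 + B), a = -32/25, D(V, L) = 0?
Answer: 4140655/912 ≈ 4540.2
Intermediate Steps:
a = -32/25 (a = -32*1/25 = -32/25 ≈ -1.2800)
c(B) = 2*B/(5 + B) (c(B) = (2*B)/(5 + B) = 2*B/(5 + B))
N(d) = -175/(16*d*(5 + 7/d)) (N(d) = (2*(7/d)/(5 + 7/d))/(-32/25) = (14/(d*(5 + 7/d)))*(-25/32) = -175/(16*d*(5 + 7/d)))
4540 - N(D(6, -1) - 2*(-5)) = 4540 - (-175)/(112 + 80*(0 - 2*(-5))) = 4540 - (-175)/(112 + 80*(0 + 10)) = 4540 - (-175)/(112 + 80*10) = 4540 - (-175)/(112 + 800) = 4540 - (-175)/912 = 4540 - 1*(-175/912) = 4540 + 175/912 = 4140655/912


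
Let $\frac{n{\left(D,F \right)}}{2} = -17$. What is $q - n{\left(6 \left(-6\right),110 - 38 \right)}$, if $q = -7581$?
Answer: $-7547$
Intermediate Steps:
$n{\left(D,F \right)} = -34$ ($n{\left(D,F \right)} = 2 \left(-17\right) = -34$)
$q - n{\left(6 \left(-6\right),110 - 38 \right)} = -7581 - -34 = -7581 + 34 = -7547$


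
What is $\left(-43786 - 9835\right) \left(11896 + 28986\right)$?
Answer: $-2192133722$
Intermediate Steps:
$\left(-43786 - 9835\right) \left(11896 + 28986\right) = \left(-53621\right) 40882 = -2192133722$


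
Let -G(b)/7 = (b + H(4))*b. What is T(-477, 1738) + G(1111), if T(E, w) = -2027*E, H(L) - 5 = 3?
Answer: -7735584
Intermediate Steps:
H(L) = 8 (H(L) = 5 + 3 = 8)
G(b) = -7*b*(8 + b) (G(b) = -7*(b + 8)*b = -7*(8 + b)*b = -7*b*(8 + b))
T(-477, 1738) + G(1111) = -2027*(-477) - 7*1111*(8 + 1111) = 966879 - 7*1111*1119 = 966879 - 8702463 = -7735584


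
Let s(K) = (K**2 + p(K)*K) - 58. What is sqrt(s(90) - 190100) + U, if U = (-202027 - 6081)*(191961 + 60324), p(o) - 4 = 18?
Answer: -52502526780 + I*sqrt(180078) ≈ -5.2503e+10 + 424.36*I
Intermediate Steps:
p(o) = 22 (p(o) = 4 + 18 = 22)
U = -52502526780 (U = -208108*252285 = -52502526780)
s(K) = -58 + K**2 + 22*K (s(K) = (K**2 + 22*K) - 58 = -58 + K**2 + 22*K)
sqrt(s(90) - 190100) + U = sqrt((-58 + 90**2 + 22*90) - 190100) - 52502526780 = sqrt((-58 + 8100 + 1980) - 190100) - 52502526780 = sqrt(10022 - 190100) - 52502526780 = sqrt(-180078) - 52502526780 = I*sqrt(180078) - 52502526780 = -52502526780 + I*sqrt(180078)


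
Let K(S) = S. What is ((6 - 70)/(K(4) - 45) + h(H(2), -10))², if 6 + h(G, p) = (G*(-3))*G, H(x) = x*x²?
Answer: 64866916/1681 ≈ 38588.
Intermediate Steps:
H(x) = x³
h(G, p) = -6 - 3*G² (h(G, p) = -6 + (G*(-3))*G = -6 + (-3*G)*G = -6 - 3*G²)
((6 - 70)/(K(4) - 45) + h(H(2), -10))² = ((6 - 70)/(4 - 45) + (-6 - 3*(2³)²))² = (-64/(-41) + (-6 - 3*8²))² = (-64*(-1/41) + (-6 - 3*64))² = (64/41 + (-6 - 192))² = (64/41 - 198)² = (-8054/41)² = 64866916/1681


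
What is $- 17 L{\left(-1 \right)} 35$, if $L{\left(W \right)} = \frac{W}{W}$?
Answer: $-595$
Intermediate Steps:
$L{\left(W \right)} = 1$
$- 17 L{\left(-1 \right)} 35 = \left(-17\right) 1 \cdot 35 = \left(-17\right) 35 = -595$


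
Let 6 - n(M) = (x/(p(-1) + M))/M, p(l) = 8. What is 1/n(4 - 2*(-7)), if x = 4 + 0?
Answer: 117/701 ≈ 0.16690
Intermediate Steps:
x = 4
n(M) = 6 - 4/(M*(8 + M)) (n(M) = 6 - 4/(8 + M)/M = 6 - 4/(M*(8 + M)))
1/n(4 - 2*(-7)) = 1/(2*(-2 + 3*(4 - 2*(-7))² + 24*(4 - 2*(-7)))/((4 - 2*(-7))*(8 + (4 - 2*(-7))))) = 1/(2*(-2 + 3*(4 + 14)² + 24*(4 + 14))/((4 + 14)*(8 + (4 + 14)))) = 1/(2*(-2 + 3*18² + 24*18)/(18*(8 + 18))) = 1/(2*(1/18)*(-2 + 3*324 + 432)/26) = 1/(2*(1/18)*(1/26)*(-2 + 972 + 432)) = 1/(2*(1/18)*(1/26)*1402) = 1/(701/117) = 117/701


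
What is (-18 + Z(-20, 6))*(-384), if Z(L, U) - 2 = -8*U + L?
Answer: 32256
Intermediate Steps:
Z(L, U) = 2 + L - 8*U (Z(L, U) = 2 + (-8*U + L) = 2 + (L - 8*U) = 2 + L - 8*U)
(-18 + Z(-20, 6))*(-384) = (-18 + (2 - 20 - 8*6))*(-384) = (-18 + (2 - 20 - 48))*(-384) = (-18 - 66)*(-384) = -84*(-384) = 32256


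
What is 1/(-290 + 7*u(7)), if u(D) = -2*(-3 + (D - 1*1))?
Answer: -1/332 ≈ -0.0030120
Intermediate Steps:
u(D) = 8 - 2*D (u(D) = -2*(-3 + (D - 1)) = -2*(-3 + (-1 + D)) = -2*(-4 + D) = 8 - 2*D)
1/(-290 + 7*u(7)) = 1/(-290 + 7*(8 - 2*7)) = 1/(-290 + 7*(8 - 14)) = 1/(-290 + 7*(-6)) = 1/(-290 - 42) = 1/(-332) = -1/332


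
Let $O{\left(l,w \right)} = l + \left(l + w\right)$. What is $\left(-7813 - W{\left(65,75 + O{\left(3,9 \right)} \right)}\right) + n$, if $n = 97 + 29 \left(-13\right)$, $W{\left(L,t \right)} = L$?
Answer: $-8158$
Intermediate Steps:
$O{\left(l,w \right)} = w + 2 l$
$n = -280$ ($n = 97 - 377 = -280$)
$\left(-7813 - W{\left(65,75 + O{\left(3,9 \right)} \right)}\right) + n = \left(-7813 - 65\right) - 280 = -7878 - 280 = -8158$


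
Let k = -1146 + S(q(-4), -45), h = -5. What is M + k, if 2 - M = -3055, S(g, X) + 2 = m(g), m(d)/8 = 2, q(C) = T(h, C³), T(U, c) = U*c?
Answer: 1925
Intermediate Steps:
q(C) = -5*C³
m(d) = 16 (m(d) = 8*2 = 16)
S(g, X) = 14 (S(g, X) = -2 + 16 = 14)
M = 3057 (M = 2 - 1*(-3055) = 2 + 3055 = 3057)
k = -1132 (k = -1146 + 14 = -1132)
M + k = 3057 - 1132 = 1925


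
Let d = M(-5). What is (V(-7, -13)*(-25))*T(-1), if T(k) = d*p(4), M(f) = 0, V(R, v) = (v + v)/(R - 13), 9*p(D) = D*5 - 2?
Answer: 0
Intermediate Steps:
p(D) = -2/9 + 5*D/9 (p(D) = (D*5 - 2)/9 = (5*D - 2)/9 = (-2 + 5*D)/9 = -2/9 + 5*D/9)
V(R, v) = 2*v/(-13 + R) (V(R, v) = (2*v)/(-13 + R) = 2*v/(-13 + R))
d = 0
T(k) = 0 (T(k) = 0*(-2/9 + (5/9)*4) = 0*(-2/9 + 20/9) = 0*2 = 0)
(V(-7, -13)*(-25))*T(-1) = ((2*(-13)/(-13 - 7))*(-25))*0 = ((2*(-13)/(-20))*(-25))*0 = ((2*(-13)*(-1/20))*(-25))*0 = ((13/10)*(-25))*0 = -65/2*0 = 0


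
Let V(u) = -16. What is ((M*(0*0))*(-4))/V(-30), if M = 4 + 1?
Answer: 0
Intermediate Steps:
M = 5
((M*(0*0))*(-4))/V(-30) = ((5*(0*0))*(-4))/(-16) = ((5*0)*(-4))*(-1/16) = (0*(-4))*(-1/16) = 0*(-1/16) = 0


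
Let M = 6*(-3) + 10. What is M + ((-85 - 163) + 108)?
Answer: -148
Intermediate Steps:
M = -8 (M = -18 + 10 = -8)
M + ((-85 - 163) + 108) = -8 + ((-85 - 163) + 108) = -8 + (-248 + 108) = -8 - 140 = -148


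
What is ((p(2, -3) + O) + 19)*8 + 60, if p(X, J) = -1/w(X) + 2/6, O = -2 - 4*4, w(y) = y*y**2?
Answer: 209/3 ≈ 69.667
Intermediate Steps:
w(y) = y**3
O = -18 (O = -2 - 16 = -18)
p(X, J) = 1/3 - 1/X**3 (p(X, J) = -1/(X**3) + 2/6 = -1/X**3 + 2*(1/6) = -1/X**3 + 1/3 = 1/3 - 1/X**3)
((p(2, -3) + O) + 19)*8 + 60 = (((1/3 - 1/2**3) - 18) + 19)*8 + 60 = (((1/3 - 1*1/8) - 18) + 19)*8 + 60 = (((1/3 - 1/8) - 18) + 19)*8 + 60 = ((5/24 - 18) + 19)*8 + 60 = (-427/24 + 19)*8 + 60 = (29/24)*8 + 60 = 29/3 + 60 = 209/3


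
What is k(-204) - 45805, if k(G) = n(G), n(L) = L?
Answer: -46009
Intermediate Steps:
k(G) = G
k(-204) - 45805 = -204 - 45805 = -46009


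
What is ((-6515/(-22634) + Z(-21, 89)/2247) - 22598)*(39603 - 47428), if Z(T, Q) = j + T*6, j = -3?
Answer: 2997733707265875/16952866 ≈ 1.7683e+8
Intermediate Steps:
Z(T, Q) = -3 + 6*T (Z(T, Q) = -3 + T*6 = -3 + 6*T)
((-6515/(-22634) + Z(-21, 89)/2247) - 22598)*(39603 - 47428) = ((-6515/(-22634) + (-3 + 6*(-21))/2247) - 22598)*(39603 - 47428) = ((-6515*(-1/22634) + (-3 - 126)*(1/2247)) - 22598)*(-7825) = ((6515/22634 - 129*1/2247) - 22598)*(-7825) = ((6515/22634 - 43/749) - 22598)*(-7825) = (3906473/16952866 - 22598)*(-7825) = -383096959395/16952866*(-7825) = 2997733707265875/16952866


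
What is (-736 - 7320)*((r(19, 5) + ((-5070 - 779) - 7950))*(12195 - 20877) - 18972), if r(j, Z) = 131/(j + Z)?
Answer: -964597701178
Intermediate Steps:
r(j, Z) = 131/(Z + j)
(-736 - 7320)*((r(19, 5) + ((-5070 - 779) - 7950))*(12195 - 20877) - 18972) = (-736 - 7320)*((131/(5 + 19) + ((-5070 - 779) - 7950))*(12195 - 20877) - 18972) = -8056*((131/24 + (-5849 - 7950))*(-8682) - 18972) = -8056*((131*(1/24) - 13799)*(-8682) - 18972) = -8056*((131/24 - 13799)*(-8682) - 18972) = -8056*(-331045/24*(-8682) - 18972) = -8056*(479022115/4 - 18972) = -8056*478946227/4 = -964597701178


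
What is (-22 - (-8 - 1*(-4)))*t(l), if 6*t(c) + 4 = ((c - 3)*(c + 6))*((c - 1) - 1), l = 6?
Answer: -420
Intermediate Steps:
t(c) = -⅔ + (-3 + c)*(-2 + c)*(6 + c)/6 (t(c) = -⅔ + (((c - 3)*(c + 6))*((c - 1) - 1))/6 = -⅔ + (((-3 + c)*(6 + c))*((-1 + c) - 1))/6 = -⅔ + (((-3 + c)*(6 + c))*(-2 + c))/6 = -⅔ + ((-3 + c)*(-2 + c)*(6 + c))/6 = -⅔ + (-3 + c)*(-2 + c)*(6 + c)/6)
(-22 - (-8 - 1*(-4)))*t(l) = (-22 - (-8 - 1*(-4)))*(16/3 - 4*6 + (⅙)*6² + (⅙)*6³) = (-22 - (-8 + 4))*(16/3 - 24 + (⅙)*36 + (⅙)*216) = (-22 - 1*(-4))*(16/3 - 24 + 6 + 36) = (-22 + 4)*(70/3) = -18*70/3 = -420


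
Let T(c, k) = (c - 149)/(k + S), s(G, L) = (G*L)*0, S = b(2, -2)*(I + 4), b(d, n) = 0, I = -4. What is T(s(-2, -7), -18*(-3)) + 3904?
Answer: 210667/54 ≈ 3901.2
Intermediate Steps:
S = 0 (S = 0*(-4 + 4) = 0*0 = 0)
s(G, L) = 0
T(c, k) = (-149 + c)/k (T(c, k) = (c - 149)/(k + 0) = (-149 + c)/k)
T(s(-2, -7), -18*(-3)) + 3904 = (-149 + 0)/((-18*(-3))) + 3904 = -149/54 + 3904 = 210667/54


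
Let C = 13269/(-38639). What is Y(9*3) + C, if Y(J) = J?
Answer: 1029984/38639 ≈ 26.657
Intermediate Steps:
C = -13269/38639 (C = 13269*(-1/38639) = -13269/38639 ≈ -0.34341)
Y(9*3) + C = 9*3 - 13269/38639 = 27 - 13269/38639 = 1029984/38639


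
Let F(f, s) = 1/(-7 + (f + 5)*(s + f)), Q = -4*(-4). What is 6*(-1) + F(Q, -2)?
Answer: -1721/287 ≈ -5.9965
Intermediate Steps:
Q = 16
F(f, s) = 1/(-7 + (5 + f)*(f + s))
6*(-1) + F(Q, -2) = 6*(-1) + 1/(-7 + 16**2 + 5*16 + 5*(-2) + 16*(-2)) = -6 + 1/(-7 + 256 + 80 - 10 - 32) = -6 + 1/287 = -1721/287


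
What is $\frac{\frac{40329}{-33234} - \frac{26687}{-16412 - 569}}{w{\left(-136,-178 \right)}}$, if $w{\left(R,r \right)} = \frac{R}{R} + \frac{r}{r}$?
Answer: $\frac{67363003}{376231036} \approx 0.17905$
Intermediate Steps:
$w{\left(R,r \right)} = 2$ ($w{\left(R,r \right)} = 1 + 1 = 2$)
$\frac{\frac{40329}{-33234} - \frac{26687}{-16412 - 569}}{w{\left(-136,-178 \right)}} = \frac{\frac{40329}{-33234} - \frac{26687}{-16412 - 569}}{2} = \left(40329 \left(- \frac{1}{33234}\right) - \frac{26687}{-16412 - 569}\right) \frac{1}{2} = \left(- \frac{13443}{11078} - \frac{26687}{-16981}\right) \frac{1}{2} = \left(- \frac{13443}{11078} - - \frac{26687}{16981}\right) \frac{1}{2} = \left(- \frac{13443}{11078} + \frac{26687}{16981}\right) \frac{1}{2} = \frac{67363003}{188115518} \cdot \frac{1}{2} = \frac{67363003}{376231036}$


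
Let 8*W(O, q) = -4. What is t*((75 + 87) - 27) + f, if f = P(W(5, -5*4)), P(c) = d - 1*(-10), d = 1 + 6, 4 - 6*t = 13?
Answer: -371/2 ≈ -185.50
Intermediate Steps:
W(O, q) = -½ (W(O, q) = (⅛)*(-4) = -½)
t = -3/2 (t = ⅔ - ⅙*13 = ⅔ - 13/6 = -3/2 ≈ -1.5000)
d = 7
P(c) = 17 (P(c) = 7 - 1*(-10) = 7 + 10 = 17)
f = 17
t*((75 + 87) - 27) + f = -3*((75 + 87) - 27)/2 + 17 = -3*(162 - 27)/2 + 17 = -3/2*135 + 17 = -405/2 + 17 = -371/2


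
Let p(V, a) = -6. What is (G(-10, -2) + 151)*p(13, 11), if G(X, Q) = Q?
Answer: -894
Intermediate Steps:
(G(-10, -2) + 151)*p(13, 11) = (-2 + 151)*(-6) = 149*(-6) = -894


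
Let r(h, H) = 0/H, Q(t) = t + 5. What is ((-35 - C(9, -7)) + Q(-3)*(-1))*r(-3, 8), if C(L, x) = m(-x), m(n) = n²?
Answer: 0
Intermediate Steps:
C(L, x) = x² (C(L, x) = (-x)² = x²)
Q(t) = 5 + t
r(h, H) = 0
((-35 - C(9, -7)) + Q(-3)*(-1))*r(-3, 8) = ((-35 - 1*(-7)²) + (5 - 3)*(-1))*0 = ((-35 - 1*49) + 2*(-1))*0 = ((-35 - 49) - 2)*0 = (-84 - 2)*0 = -86*0 = 0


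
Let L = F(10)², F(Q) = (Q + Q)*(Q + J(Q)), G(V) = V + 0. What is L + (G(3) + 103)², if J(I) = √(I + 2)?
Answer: 56036 + 16000*√3 ≈ 83749.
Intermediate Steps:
J(I) = √(2 + I)
G(V) = V
F(Q) = 2*Q*(Q + √(2 + Q)) (F(Q) = (Q + Q)*(Q + √(2 + Q)) = (2*Q)*(Q + √(2 + Q)) = 2*Q*(Q + √(2 + Q)))
L = (200 + 40*√3)² (L = (2*10*(10 + √(2 + 10)))² = (2*10*(10 + √12))² = (2*10*(10 + 2*√3))² = (200 + 40*√3)² ≈ 72513.)
L + (G(3) + 103)² = (44800 + 16000*√3) + (3 + 103)² = (44800 + 16000*√3) + 106² = (44800 + 16000*√3) + 11236 = 56036 + 16000*√3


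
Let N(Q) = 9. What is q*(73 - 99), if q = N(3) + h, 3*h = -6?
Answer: -182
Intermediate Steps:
h = -2 (h = (1/3)*(-6) = -2)
q = 7 (q = 9 - 2 = 7)
q*(73 - 99) = 7*(73 - 99) = 7*(-26) = -182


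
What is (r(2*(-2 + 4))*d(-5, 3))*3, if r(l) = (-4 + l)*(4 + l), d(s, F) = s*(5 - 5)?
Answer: 0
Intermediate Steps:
d(s, F) = 0 (d(s, F) = s*0 = 0)
(r(2*(-2 + 4))*d(-5, 3))*3 = ((-16 + (2*(-2 + 4))**2)*0)*3 = ((-16 + (2*2)**2)*0)*3 = ((-16 + 4**2)*0)*3 = ((-16 + 16)*0)*3 = (0*0)*3 = 0*3 = 0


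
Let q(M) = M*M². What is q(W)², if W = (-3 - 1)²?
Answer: 16777216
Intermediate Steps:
W = 16 (W = (-4)² = 16)
q(M) = M³
q(W)² = (16³)² = 4096² = 16777216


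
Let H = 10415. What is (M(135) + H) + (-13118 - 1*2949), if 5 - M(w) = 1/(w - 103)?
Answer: -180705/32 ≈ -5647.0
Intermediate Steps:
M(w) = 5 - 1/(-103 + w) (M(w) = 5 - 1/(w - 103) = 5 - 1/(-103 + w))
(M(135) + H) + (-13118 - 1*2949) = ((-516 + 5*135)/(-103 + 135) + 10415) + (-13118 - 1*2949) = ((-516 + 675)/32 + 10415) + (-13118 - 2949) = ((1/32)*159 + 10415) - 16067 = (159/32 + 10415) - 16067 = 333439/32 - 16067 = -180705/32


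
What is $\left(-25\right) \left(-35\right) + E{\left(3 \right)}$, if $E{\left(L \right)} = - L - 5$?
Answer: $867$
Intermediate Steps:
$E{\left(L \right)} = -5 - L$
$\left(-25\right) \left(-35\right) + E{\left(3 \right)} = \left(-25\right) \left(-35\right) - 8 = 875 - 8 = 867$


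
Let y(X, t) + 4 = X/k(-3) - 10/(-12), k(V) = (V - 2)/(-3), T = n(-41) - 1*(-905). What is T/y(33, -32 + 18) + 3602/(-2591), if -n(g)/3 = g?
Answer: 78109042/1292909 ≈ 60.413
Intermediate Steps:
n(g) = -3*g
T = 1028 (T = -3*(-41) - 1*(-905) = 123 + 905 = 1028)
k(V) = ⅔ - V/3 (k(V) = (-2 + V)*(-⅓) = ⅔ - V/3)
y(X, t) = -19/6 + 3*X/5 (y(X, t) = -4 + (X/(⅔ - ⅓*(-3)) - 10/(-12)) = -4 + (X/(⅔ + 1) - 10*(-1/12)) = -4 + (X/(5/3) + ⅚) = -4 + (X*(⅗) + ⅚) = -4 + (3*X/5 + ⅚) = -4 + (⅚ + 3*X/5) = -19/6 + 3*X/5)
T/y(33, -32 + 18) + 3602/(-2591) = 1028/(-19/6 + (⅗)*33) + 3602/(-2591) = 1028/(-19/6 + 99/5) + 3602*(-1/2591) = 1028/(499/30) - 3602/2591 = 1028*(30/499) - 3602/2591 = 30840/499 - 3602/2591 = 78109042/1292909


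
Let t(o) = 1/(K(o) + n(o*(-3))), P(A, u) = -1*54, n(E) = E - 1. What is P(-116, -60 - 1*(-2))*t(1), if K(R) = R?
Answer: 18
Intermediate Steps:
n(E) = -1 + E
P(A, u) = -54
t(o) = 1/(-1 - 2*o) (t(o) = 1/(o + (-1 + o*(-3))) = 1/(o + (-1 - 3*o)) = 1/(-1 - 2*o))
P(-116, -60 - 1*(-2))*t(1) = -(-54)/(1 + 2*1) = -(-54)/(1 + 2) = -(-54)/3 = -54*(-⅓) = 18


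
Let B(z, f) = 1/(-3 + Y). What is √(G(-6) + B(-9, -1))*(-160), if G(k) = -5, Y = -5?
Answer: -40*I*√82 ≈ -362.22*I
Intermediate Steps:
B(z, f) = -⅛ (B(z, f) = 1/(-3 - 5) = 1/(-8) = -⅛)
√(G(-6) + B(-9, -1))*(-160) = √(-5 - ⅛)*(-160) = √(-41/8)*(-160) = (I*√82/4)*(-160) = -40*I*√82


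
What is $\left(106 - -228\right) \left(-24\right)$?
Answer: $-8016$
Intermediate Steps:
$\left(106 - -228\right) \left(-24\right) = \left(106 + 228\right) \left(-24\right) = 334 \left(-24\right) = -8016$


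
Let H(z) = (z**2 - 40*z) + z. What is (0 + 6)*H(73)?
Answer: 14892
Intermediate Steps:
H(z) = z**2 - 39*z
(0 + 6)*H(73) = (0 + 6)*(73*(-39 + 73)) = 6*(73*34) = 6*2482 = 14892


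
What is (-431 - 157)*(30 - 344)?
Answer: 184632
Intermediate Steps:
(-431 - 157)*(30 - 344) = -588*(-314) = 184632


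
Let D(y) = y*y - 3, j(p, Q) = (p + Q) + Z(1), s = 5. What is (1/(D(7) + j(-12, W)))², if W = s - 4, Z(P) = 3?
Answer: 1/1444 ≈ 0.00069252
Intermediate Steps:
W = 1 (W = 5 - 4 = 1)
j(p, Q) = 3 + Q + p (j(p, Q) = (p + Q) + 3 = (Q + p) + 3 = 3 + Q + p)
D(y) = -3 + y² (D(y) = y² - 3 = -3 + y²)
(1/(D(7) + j(-12, W)))² = (1/((-3 + 7²) + (3 + 1 - 12)))² = (1/((-3 + 49) - 8))² = (1/(46 - 8))² = (1/38)² = 1/1444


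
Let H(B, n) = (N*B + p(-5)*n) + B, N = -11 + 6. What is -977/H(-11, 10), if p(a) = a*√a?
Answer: -10747/3609 - 24425*I*√5/7218 ≈ -2.9778 - 7.5666*I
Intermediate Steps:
N = -5
p(a) = a^(3/2)
H(B, n) = -4*B - 5*I*n*√5 (H(B, n) = (-5*B + (-5)^(3/2)*n) + B = (-5*B + (-5*I*√5)*n) + B = (-5*B - 5*I*n*√5) + B = -4*B - 5*I*n*√5)
-977/H(-11, 10) = -977/(-4*(-11) - 5*I*10*√5) = -977/(44 - 50*I*√5)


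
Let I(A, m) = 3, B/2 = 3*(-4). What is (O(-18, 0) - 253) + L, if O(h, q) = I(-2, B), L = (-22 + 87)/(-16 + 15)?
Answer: -315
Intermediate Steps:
B = -24 (B = 2*(3*(-4)) = 2*(-12) = -24)
L = -65 (L = 65/(-1) = 65*(-1) = -65)
O(h, q) = 3
(O(-18, 0) - 253) + L = (3 - 253) - 65 = -250 - 65 = -315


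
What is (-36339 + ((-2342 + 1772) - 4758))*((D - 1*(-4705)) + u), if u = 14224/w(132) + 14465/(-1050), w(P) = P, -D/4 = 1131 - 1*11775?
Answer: -1519959479023/770 ≈ -1.9740e+9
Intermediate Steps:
D = 42576 (D = -4*(1131 - 1*11775) = -4*(1131 - 11775) = -4*(-10644) = 42576)
u = 217097/2310 (u = 14224/132 + 14465/(-1050) = 14224*(1/132) + 14465*(-1/1050) = 3556/33 - 2893/210 = 217097/2310 ≈ 93.981)
(-36339 + ((-2342 + 1772) - 4758))*((D - 1*(-4705)) + u) = (-36339 + ((-2342 + 1772) - 4758))*((42576 - 1*(-4705)) + 217097/2310) = (-36339 + (-570 - 4758))*((42576 + 4705) + 217097/2310) = (-36339 - 5328)*(47281 + 217097/2310) = -41667*109436207/2310 = -1519959479023/770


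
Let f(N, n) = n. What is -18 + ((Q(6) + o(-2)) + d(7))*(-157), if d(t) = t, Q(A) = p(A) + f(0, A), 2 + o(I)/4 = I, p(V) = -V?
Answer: 1395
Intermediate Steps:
o(I) = -8 + 4*I
Q(A) = 0 (Q(A) = -A + A = 0)
-18 + ((Q(6) + o(-2)) + d(7))*(-157) = -18 + ((0 + (-8 + 4*(-2))) + 7)*(-157) = -18 + ((0 + (-8 - 8)) + 7)*(-157) = -18 + ((0 - 16) + 7)*(-157) = -18 + (-16 + 7)*(-157) = -18 - 9*(-157) = -18 + 1413 = 1395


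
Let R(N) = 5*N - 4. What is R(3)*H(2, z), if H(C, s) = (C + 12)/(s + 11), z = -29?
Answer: -77/9 ≈ -8.5556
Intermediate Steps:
H(C, s) = (12 + C)/(11 + s)
R(N) = -4 + 5*N
R(3)*H(2, z) = (-4 + 5*3)*((12 + 2)/(11 - 29)) = (-4 + 15)*(14/(-18)) = 11*(-1/18*14) = 11*(-7/9) = -77/9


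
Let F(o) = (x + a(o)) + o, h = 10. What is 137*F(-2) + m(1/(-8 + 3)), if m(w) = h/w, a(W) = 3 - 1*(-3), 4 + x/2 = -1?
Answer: -872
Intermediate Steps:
x = -10 (x = -8 + 2*(-1) = -8 - 2 = -10)
a(W) = 6 (a(W) = 3 + 3 = 6)
m(w) = 10/w
F(o) = -4 + o (F(o) = (-10 + 6) + o = -4 + o)
137*F(-2) + m(1/(-8 + 3)) = 137*(-4 - 2) + 10/(1/(-8 + 3)) = 137*(-6) + 10/(1/(-5)) = -822 + 10/(-⅕) = -822 + 10*(-5) = -822 - 50 = -872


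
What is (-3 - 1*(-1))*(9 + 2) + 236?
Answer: 214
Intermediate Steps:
(-3 - 1*(-1))*(9 + 2) + 236 = (-3 + 1)*11 + 236 = -2*11 + 236 = -22 + 236 = 214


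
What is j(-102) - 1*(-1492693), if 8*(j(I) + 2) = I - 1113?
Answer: 11940313/8 ≈ 1.4925e+6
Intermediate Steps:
j(I) = -1129/8 + I/8 (j(I) = -2 + (I - 1113)/8 = -2 + (-1113 + I)/8 = -2 + (-1113/8 + I/8) = -1129/8 + I/8)
j(-102) - 1*(-1492693) = (-1129/8 + (⅛)*(-102)) - 1*(-1492693) = (-1129/8 - 51/4) + 1492693 = -1231/8 + 1492693 = 11940313/8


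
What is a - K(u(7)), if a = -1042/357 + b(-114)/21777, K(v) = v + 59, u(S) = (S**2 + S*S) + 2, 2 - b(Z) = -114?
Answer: -3525989/21777 ≈ -161.91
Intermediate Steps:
b(Z) = 116 (b(Z) = 2 - 1*(-114) = 2 + 114 = 116)
u(S) = 2 + 2*S**2 (u(S) = (S**2 + S**2) + 2 = 2*S**2 + 2 = 2 + 2*S**2)
K(v) = 59 + v
a = -63446/21777 (a = -1042/357 + 116/21777 = -63446/21777 ≈ -2.9134)
a - K(u(7)) = -63446/21777 - (59 + (2 + 2*7**2)) = -63446/21777 - (59 + (2 + 2*49)) = -63446/21777 - (59 + (2 + 98)) = -63446/21777 - (59 + 100) = -63446/21777 - 1*159 = -63446/21777 - 159 = -3525989/21777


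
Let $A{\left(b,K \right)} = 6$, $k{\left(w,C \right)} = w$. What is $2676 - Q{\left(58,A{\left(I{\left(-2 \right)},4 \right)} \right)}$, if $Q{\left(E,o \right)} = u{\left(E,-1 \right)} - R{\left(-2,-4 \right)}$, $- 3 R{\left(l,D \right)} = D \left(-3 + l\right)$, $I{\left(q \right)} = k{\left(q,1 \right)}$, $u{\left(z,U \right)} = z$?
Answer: $\frac{7834}{3} \approx 2611.3$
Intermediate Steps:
$I{\left(q \right)} = q$
$R{\left(l,D \right)} = - \frac{D \left(-3 + l\right)}{3}$
$Q{\left(E,o \right)} = \frac{20}{3} + E$ ($Q{\left(E,o \right)} = E - \frac{1}{3} \left(-4\right) \left(3 - -2\right) = E - \frac{1}{3} \left(-4\right) \left(3 + 2\right) = E - \frac{1}{3} \left(-4\right) 5 = E - - \frac{20}{3} = E + \frac{20}{3} = \frac{20}{3} + E$)
$2676 - Q{\left(58,A{\left(I{\left(-2 \right)},4 \right)} \right)} = 2676 - \left(\frac{20}{3} + 58\right) = 2676 - \frac{194}{3} = \frac{7834}{3}$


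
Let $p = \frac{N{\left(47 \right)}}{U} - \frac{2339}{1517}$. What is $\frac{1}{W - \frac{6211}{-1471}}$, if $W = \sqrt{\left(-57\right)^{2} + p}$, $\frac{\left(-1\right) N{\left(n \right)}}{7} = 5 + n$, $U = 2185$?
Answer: $- \frac{30283859599745}{23162891983304337} + \frac{2163841 \sqrt{35677574912490790}}{23162891983304337} \approx 0.016338$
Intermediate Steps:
$N{\left(n \right)} = -35 - 7 n$ ($N{\left(n \right)} = - 7 \left(5 + n\right) = -35 - 7 n$)
$p = - \frac{5662903}{3314645}$ ($p = \frac{-35 - 329}{2185} - \frac{2339}{1517} = \left(-35 - 329\right) \frac{1}{2185} - \frac{2339}{1517} = \left(-364\right) \frac{1}{2185} - \frac{2339}{1517} = - \frac{364}{2185} - \frac{2339}{1517} = - \frac{5662903}{3314645} \approx -1.7084$)
$W = \frac{\sqrt{35677574912490790}}{3314645}$ ($W = \sqrt{\left(-57\right)^{2} - \frac{5662903}{3314645}} = \sqrt{3249 - \frac{5662903}{3314645}} = \sqrt{\frac{10763618702}{3314645}} = \frac{\sqrt{35677574912490790}}{3314645} \approx 56.985$)
$\frac{1}{W - \frac{6211}{-1471}} = \frac{1}{\frac{\sqrt{35677574912490790}}{3314645} - \frac{6211}{-1471}} = \frac{1}{\frac{\sqrt{35677574912490790}}{3314645} - - \frac{6211}{1471}} = \frac{1}{\frac{\sqrt{35677574912490790}}{3314645} + \frac{6211}{1471}} = \frac{1}{\frac{6211}{1471} + \frac{\sqrt{35677574912490790}}{3314645}}$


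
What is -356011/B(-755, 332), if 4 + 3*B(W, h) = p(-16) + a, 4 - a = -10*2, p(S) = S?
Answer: -1068033/4 ≈ -2.6701e+5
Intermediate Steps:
a = 24 (a = 4 - (-10)*2 = 4 - 1*(-20) = 4 + 20 = 24)
B(W, h) = 4/3 (B(W, h) = -4/3 + (-16 + 24)/3 = -4/3 + (1/3)*8 = -4/3 + 8/3 = 4/3)
-356011/B(-755, 332) = -356011/4/3 = -356011*3/4 = -1068033/4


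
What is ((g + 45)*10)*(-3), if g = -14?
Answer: -930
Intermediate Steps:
((g + 45)*10)*(-3) = ((-14 + 45)*10)*(-3) = (31*10)*(-3) = 310*(-3) = -930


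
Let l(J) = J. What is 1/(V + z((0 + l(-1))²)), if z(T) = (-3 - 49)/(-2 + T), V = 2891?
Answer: 1/2943 ≈ 0.00033979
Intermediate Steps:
z(T) = -52/(-2 + T)
1/(V + z((0 + l(-1))²)) = 1/(2891 - 52/(-2 + (0 - 1)²)) = 1/(2891 - 52/(-2 + (-1)²)) = 1/(2891 - 52/(-2 + 1)) = 1/(2891 - 52/(-1)) = 1/(2891 - 52*(-1)) = 1/(2891 + 52) = 1/2943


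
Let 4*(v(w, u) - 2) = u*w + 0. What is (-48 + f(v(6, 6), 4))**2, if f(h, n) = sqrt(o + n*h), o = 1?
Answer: 2349 - 288*sqrt(5) ≈ 1705.0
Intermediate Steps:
v(w, u) = 2 + u*w/4 (v(w, u) = 2 + (u*w + 0)/4 = 2 + (u*w)/4 = 2 + u*w/4)
f(h, n) = sqrt(1 + h*n) (f(h, n) = sqrt(1 + n*h) = sqrt(1 + h*n))
(-48 + f(v(6, 6), 4))**2 = (-48 + sqrt(1 + (2 + (1/4)*6*6)*4))**2 = (-48 + sqrt(1 + (2 + 9)*4))**2 = (-48 + sqrt(1 + 11*4))**2 = (-48 + sqrt(1 + 44))**2 = (-48 + sqrt(45))**2 = (-48 + 3*sqrt(5))**2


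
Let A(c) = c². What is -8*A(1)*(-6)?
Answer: 48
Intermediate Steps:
-8*A(1)*(-6) = -8*1²*(-6) = -8*1*(-6) = -8*(-6) = 48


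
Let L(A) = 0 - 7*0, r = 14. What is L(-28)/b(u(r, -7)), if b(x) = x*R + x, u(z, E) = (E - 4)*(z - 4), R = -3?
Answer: 0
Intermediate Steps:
u(z, E) = (-4 + E)*(-4 + z)
b(x) = -2*x (b(x) = x*(-3) + x = -3*x + x = -2*x)
L(A) = 0 (L(A) = 0 + 0 = 0)
L(-28)/b(u(r, -7)) = 0/((-2*(16 - 4*(-7) - 4*14 - 7*14))) = 0/((-2*(16 + 28 - 56 - 98))) = 0/((-2*(-110))) = 0/220 = 0*(1/220) = 0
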